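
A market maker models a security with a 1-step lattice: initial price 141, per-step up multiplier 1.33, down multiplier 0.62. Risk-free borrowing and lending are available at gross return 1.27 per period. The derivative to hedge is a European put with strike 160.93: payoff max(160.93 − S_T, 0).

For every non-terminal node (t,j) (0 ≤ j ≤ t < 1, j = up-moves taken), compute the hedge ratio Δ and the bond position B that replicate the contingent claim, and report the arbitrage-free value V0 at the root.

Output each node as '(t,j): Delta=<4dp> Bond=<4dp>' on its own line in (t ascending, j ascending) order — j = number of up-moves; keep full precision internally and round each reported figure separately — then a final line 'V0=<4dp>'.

The replicating-portfolio and risk-neutral prices coincide; use p* = (1.27−0.62)/(1.33−0.62) = 0.9155 for the latter.
Terminal values V(1,·): V(1,0)=73.5100, V(1,1)=0.0000
Node (0,0) S=141.0000: V=(p*·0.0000+(1−p*)·73.5100)/1.27=4.8914; Δ=(0.0000−73.5100)/(187.5300−87.4200)=-0.7343; B=V−Δ·S=108.4266
The time-0 hedge costs 4.8914, which is the no-arbitrage price.

(0,0): Delta=-0.7343 Bond=108.4266
V0=4.8914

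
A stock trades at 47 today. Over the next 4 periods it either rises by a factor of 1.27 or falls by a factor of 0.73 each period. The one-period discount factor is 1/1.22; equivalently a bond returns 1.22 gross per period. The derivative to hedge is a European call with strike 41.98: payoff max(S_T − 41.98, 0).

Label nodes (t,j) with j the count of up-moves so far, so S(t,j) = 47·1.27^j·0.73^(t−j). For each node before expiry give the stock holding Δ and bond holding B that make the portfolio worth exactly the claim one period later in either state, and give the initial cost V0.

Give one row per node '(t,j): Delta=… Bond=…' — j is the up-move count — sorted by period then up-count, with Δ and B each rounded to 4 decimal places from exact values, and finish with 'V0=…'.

No-arbitrage ⇒ martingale measure with p* = (R−d)/(u−d) = 0.9074.
At expiry t=4: V(4,0)=0.0000, V(4,1)=0.0000, V(4,2)=0.0000, V(4,3)=28.3000, V(4,4)=80.2880
Node (3,0) S=18.2838: V=(p*·0.0000+(1−p*)·0.0000)/1.22=0.0000; Δ=(0.0000−0.0000)/(23.2204−13.3472)=0.0000; B=V−Δ·S=0.0000
Node (3,1) S=31.8088: V=(p*·0.0000+(1−p*)·0.0000)/1.22=0.0000; Δ=(0.0000−0.0000)/(40.3972−23.2204)=0.0000; B=V−Δ·S=0.0000
Node (3,2) S=55.3386: V=(p*·28.3000+(1−p*)·0.0000)/1.22=21.0489; Δ=(28.3000−0.0000)/(70.2800−40.3972)=0.9470; B=V−Δ·S=-31.3586
Node (3,3) S=96.2740: V=(p*·80.2880+(1−p*)·28.3000)/1.22=61.8642; Δ=(80.2880−28.3000)/(122.2680−70.2800)=1.0000; B=V−Δ·S=-34.4098
Node (2,0) S=25.0463: V=(p*·0.0000+(1−p*)·0.0000)/1.22=0.0000; Δ=(0.0000−0.0000)/(31.8088−18.2838)=0.0000; B=V−Δ·S=0.0000
Node (2,1) S=43.5737: V=(p*·21.0489+(1−p*)·0.0000)/1.22=15.6557; Δ=(21.0489−0.0000)/(55.3386−31.8088)=0.8946; B=V−Δ·S=-23.3238
Node (2,2) S=75.8063: V=(p*·61.8642+(1−p*)·21.0489)/1.22=47.6106; Δ=(61.8642−21.0489)/(96.2740−55.3386)=0.9971; B=V−Δ·S=-27.9732
Node (1,0) S=34.3100: V=(p*·15.6557+(1−p*)·0.0000)/1.22=11.6443; Δ=(15.6557−0.0000)/(43.5737−25.0463)=0.8450; B=V−Δ·S=-17.3477
Node (1,1) S=59.6900: V=(p*·47.6106+(1−p*)·15.6557)/1.22=36.5999; Δ=(47.6106−15.6557)/(75.8063−43.5737)=0.9914; B=V−Δ·S=-22.5760
Node (0,0) S=47.0000: V=(p*·36.5999+(1−p*)·11.6443)/1.22=28.1059; Δ=(36.5999−11.6443)/(59.6900−34.3100)=0.9833; B=V−Δ·S=-18.1081
Check: Δ(0,0)·S0 + B(0,0) = 28.1059 = V0.

(0,0): Delta=0.9833 Bond=-18.1081
(1,0): Delta=0.8450 Bond=-17.3477
(1,1): Delta=0.9914 Bond=-22.5760
(2,0): Delta=0.0000 Bond=0.0000
(2,1): Delta=0.8946 Bond=-23.3238
(2,2): Delta=0.9971 Bond=-27.9732
(3,0): Delta=0.0000 Bond=0.0000
(3,1): Delta=0.0000 Bond=0.0000
(3,2): Delta=0.9470 Bond=-31.3586
(3,3): Delta=1.0000 Bond=-34.4098
V0=28.1059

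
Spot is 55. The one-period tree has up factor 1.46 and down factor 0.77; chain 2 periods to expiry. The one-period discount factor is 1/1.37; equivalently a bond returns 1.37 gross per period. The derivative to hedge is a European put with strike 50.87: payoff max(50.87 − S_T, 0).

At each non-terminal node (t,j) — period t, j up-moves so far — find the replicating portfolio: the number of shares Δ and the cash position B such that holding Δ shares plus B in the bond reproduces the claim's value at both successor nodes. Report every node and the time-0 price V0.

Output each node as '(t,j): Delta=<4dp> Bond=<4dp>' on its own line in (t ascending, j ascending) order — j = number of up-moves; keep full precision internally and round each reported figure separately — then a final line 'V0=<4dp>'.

(0,0): Delta=-0.0458 Bond=2.6852
(1,0): Delta=-0.6249 Bond=28.2030
(1,1): Delta=0.0000 Bond=0.0000
V0=0.1655

Under the risk-neutral measure, an up-move has probability p* = (R−d)/(u−d) = 0.8696 and values discount at R = 1.37.
Terminal payoffs: V(2,0)=18.2605, V(2,1)=0.0000, V(2,2)=0.0000
  t=1,j=0: stock 42.3500 → up 61.8310 (V=0.0000), down 32.6095 (V=18.2605). Price 1.7385; hedge Δ=-0.6249, bond B=28.2030.
  t=1,j=1: stock 80.3000 → up 117.2380 (V=0.0000), down 61.8310 (V=0.0000). Price 0.0000; hedge Δ=0.0000, bond B=0.0000.
  t=0,j=0: stock 55.0000 → up 80.3000 (V=0.0000), down 42.3500 (V=1.7385). Price 0.1655; hedge Δ=-0.0458, bond B=2.6852.
Root portfolio cost Δ·55+B reproduces V0=0.1655.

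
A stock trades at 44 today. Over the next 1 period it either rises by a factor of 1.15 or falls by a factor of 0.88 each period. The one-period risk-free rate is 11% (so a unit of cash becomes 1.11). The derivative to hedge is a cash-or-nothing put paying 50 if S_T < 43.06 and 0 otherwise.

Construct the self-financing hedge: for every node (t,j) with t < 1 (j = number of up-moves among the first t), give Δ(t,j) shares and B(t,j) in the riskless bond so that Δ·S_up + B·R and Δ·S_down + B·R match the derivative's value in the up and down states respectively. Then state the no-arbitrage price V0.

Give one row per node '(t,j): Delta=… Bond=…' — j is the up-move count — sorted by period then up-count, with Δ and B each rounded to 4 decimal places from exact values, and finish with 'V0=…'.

Risk-neutral probability p* = (R−d)/(u−d) = (1.11−0.88)/(1.15−0.88) = 0.8519.
Terminal values V(1,·): V(1,0)=50.0000, V(1,1)=0.0000
(0,0): S=44.0000. Δ = (V_up−V_dn)/(S_up−S_dn) = (0.0000−50.0000)/(50.6000−38.7200) = -4.2088. V = [p*·0.0000 + (1−p*)·50.0000]/1.11 = 6.6733. B = V − Δ·S = 191.8585.
Check: Δ(0,0)·S0 + B(0,0) = 6.6733 = V0.

(0,0): Delta=-4.2088 Bond=191.8585
V0=6.6733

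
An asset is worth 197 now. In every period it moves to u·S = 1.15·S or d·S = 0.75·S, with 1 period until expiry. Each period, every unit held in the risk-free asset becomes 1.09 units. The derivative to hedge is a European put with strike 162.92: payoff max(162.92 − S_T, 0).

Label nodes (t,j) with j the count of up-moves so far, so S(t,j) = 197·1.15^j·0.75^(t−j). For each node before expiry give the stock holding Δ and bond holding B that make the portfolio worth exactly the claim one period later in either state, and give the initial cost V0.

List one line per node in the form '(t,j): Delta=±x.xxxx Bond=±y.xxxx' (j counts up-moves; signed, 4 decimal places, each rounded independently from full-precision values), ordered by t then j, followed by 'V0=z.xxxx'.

The replicating-portfolio and risk-neutral prices coincide; use p* = (1.09−0.75)/(1.15−0.75) = 0.8500 for the latter.
Payoff layer (t=1): V(1,0)=15.1700, V(1,1)=0.0000
  t=0,j=0: stock 197.0000 → up 226.5500 (V=0.0000), down 147.7500 (V=15.1700). Price 2.0876; hedge Δ=-0.1925, bond B=40.0126.
Self-financing check: at every node Δ·S+B equals the discounted successor values.

(0,0): Delta=-0.1925 Bond=40.0126
V0=2.0876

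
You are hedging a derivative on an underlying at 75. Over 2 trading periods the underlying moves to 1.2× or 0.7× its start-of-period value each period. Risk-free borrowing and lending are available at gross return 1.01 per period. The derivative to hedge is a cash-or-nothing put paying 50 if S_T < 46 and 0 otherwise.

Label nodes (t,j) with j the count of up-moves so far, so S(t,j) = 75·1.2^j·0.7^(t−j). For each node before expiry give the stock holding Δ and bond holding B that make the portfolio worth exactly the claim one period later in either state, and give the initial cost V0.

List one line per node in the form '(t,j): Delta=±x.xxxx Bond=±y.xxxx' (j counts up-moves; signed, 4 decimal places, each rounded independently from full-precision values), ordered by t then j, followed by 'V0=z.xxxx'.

Under the risk-neutral measure, an up-move has probability p* = (R−d)/(u−d) = 0.6200 and values discount at R = 1.01.
Terminal payoffs: V(2,0)=50.0000, V(2,1)=0.0000, V(2,2)=0.0000
  t=1,j=0: stock 52.5000 → up 63.0000 (V=0.0000), down 36.7500 (V=50.0000). Price 18.8119; hedge Δ=-1.9048, bond B=118.8119.
  t=1,j=1: stock 90.0000 → up 108.0000 (V=0.0000), down 63.0000 (V=0.0000). Price 0.0000; hedge Δ=0.0000, bond B=0.0000.
  t=0,j=0: stock 75.0000 → up 90.0000 (V=0.0000), down 52.5000 (V=18.8119). Price 7.0777; hedge Δ=-0.5017, bond B=44.7015.
Check: Δ(0,0)·S0 + B(0,0) = 7.0777 = V0.

(0,0): Delta=-0.5017 Bond=44.7015
(1,0): Delta=-1.9048 Bond=118.8119
(1,1): Delta=0.0000 Bond=0.0000
V0=7.0777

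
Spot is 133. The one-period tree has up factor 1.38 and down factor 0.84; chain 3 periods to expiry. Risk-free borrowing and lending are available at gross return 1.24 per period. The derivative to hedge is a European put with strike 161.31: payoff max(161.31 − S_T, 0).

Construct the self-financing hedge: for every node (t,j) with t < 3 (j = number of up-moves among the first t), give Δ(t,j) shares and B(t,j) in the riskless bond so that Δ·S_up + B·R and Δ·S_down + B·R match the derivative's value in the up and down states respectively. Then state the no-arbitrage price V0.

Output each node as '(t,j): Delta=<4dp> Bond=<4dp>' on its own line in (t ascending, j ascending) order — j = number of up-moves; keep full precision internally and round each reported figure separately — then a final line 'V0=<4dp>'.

(0,0): Delta=-0.1415 Bond=22.0600
(1,0): Delta=-0.4905 Bond=66.3544
(1,1): Delta=-0.0671 Bond=13.7044
(2,0): Delta=-1.0000 Bond=130.0887
(2,1): Delta=-0.3820 Bond=65.5462
(2,2): Delta=0.0000 Bond=0.0000
V0=3.2454

No-arbitrage ⇒ martingale measure with p* = (R−d)/(u−d) = 0.7407.
At expiry t=3: V(3,0)=82.4804, V(3,1)=31.8042, V(3,2)=0.0000, V(3,3)=0.0000
  t=2,j=0: stock 93.8448 → up 129.5058 (V=31.8042), down 78.8296 (V=82.4804). Price 36.2439; hedge Δ=-1.0000, bond B=130.0887.
  t=2,j=1: stock 154.1736 → up 212.7596 (V=0.0000), down 129.5058 (V=31.8042). Price 6.6496; hedge Δ=-0.3820, bond B=65.5462.
  t=2,j=2: stock 253.2852 → up 349.5336 (V=0.0000), down 212.7596 (V=0.0000). Price 0.0000; hedge Δ=0.0000, bond B=0.0000.
  t=1,j=0: stock 111.7200 → up 154.1736 (V=6.6496), down 93.8448 (V=36.2439). Price 11.5502; hedge Δ=-0.4905, bond B=66.3544.
  t=1,j=1: stock 183.5400 → up 253.2852 (V=0.0000), down 154.1736 (V=6.6496). Price 1.3903; hedge Δ=-0.0671, bond B=13.7044.
  t=0,j=0: stock 133.0000 → up 183.5400 (V=1.3903), down 111.7200 (V=11.5502). Price 3.2454; hedge Δ=-0.1415, bond B=22.0600.
Each (Δ,B) replicates both successor values, so the strategy is self-financing and V0 is arbitrage-free.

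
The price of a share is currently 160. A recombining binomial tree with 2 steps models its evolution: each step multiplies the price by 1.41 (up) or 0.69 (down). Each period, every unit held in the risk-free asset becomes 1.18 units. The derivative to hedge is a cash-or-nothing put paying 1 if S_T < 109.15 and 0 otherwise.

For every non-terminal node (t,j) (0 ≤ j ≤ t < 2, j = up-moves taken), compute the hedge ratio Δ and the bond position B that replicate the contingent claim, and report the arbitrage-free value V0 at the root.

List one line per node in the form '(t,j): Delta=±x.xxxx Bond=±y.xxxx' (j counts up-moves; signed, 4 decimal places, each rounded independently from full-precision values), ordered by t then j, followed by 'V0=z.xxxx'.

(0,0): Delta=-0.0023 Bond=0.4493
(1,0): Delta=-0.0126 Bond=1.6596
(1,1): Delta=0.0000 Bond=0.0000
V0=0.0733

Since d<R<u, set p* = (R−d)/(u−d) = 0.6806; price each node as the discounted p*-expectation of its children.
Payoff layer (t=2): V(2,0)=1.0000, V(2,1)=0.0000, V(2,2)=0.0000
  t=1,j=0: stock 110.4000 → up 155.6640 (V=0.0000), down 76.1760 (V=1.0000). Price 0.2707; hedge Δ=-0.0126, bond B=1.6596.
  t=1,j=1: stock 225.6000 → up 318.0960 (V=0.0000), down 155.6640 (V=0.0000). Price 0.0000; hedge Δ=0.0000, bond B=0.0000.
  t=0,j=0: stock 160.0000 → up 225.6000 (V=0.0000), down 110.4000 (V=0.2707). Price 0.0733; hedge Δ=-0.0023, bond B=0.4493.
Self-financing check: at every node Δ·S+B equals the discounted successor values.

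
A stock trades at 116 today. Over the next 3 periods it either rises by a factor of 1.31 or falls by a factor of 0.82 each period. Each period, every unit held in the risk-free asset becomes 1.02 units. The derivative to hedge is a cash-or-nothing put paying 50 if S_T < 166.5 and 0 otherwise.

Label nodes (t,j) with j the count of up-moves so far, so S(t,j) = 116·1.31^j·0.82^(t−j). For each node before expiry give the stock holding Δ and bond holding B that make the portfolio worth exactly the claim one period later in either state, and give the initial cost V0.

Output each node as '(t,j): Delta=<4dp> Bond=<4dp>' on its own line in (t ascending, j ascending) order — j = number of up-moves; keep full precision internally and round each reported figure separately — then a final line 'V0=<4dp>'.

(0,0): Delta=-0.1409 Bond=60.2519
(1,0): Delta=0.0000 Bond=48.0584
(1,1): Delta=-0.2687 Bond=80.8847
(2,0): Delta=0.0000 Bond=49.0196
(2,1): Delta=0.0000 Bond=49.0196
(2,2): Delta=-0.5126 Bond=131.0524
V0=43.9123

Under the risk-neutral measure, an up-move has probability p* = (R−d)/(u−d) = 0.4082 and values discount at R = 1.02.
Terminal values V(3,·): V(3,0)=50.0000, V(3,1)=50.0000, V(3,2)=50.0000, V(3,3)=0.0000
Node (2,0) S=77.9984: V=(p*·50.0000+(1−p*)·50.0000)/1.02=49.0196; Δ=(50.0000−50.0000)/(102.1779−63.9587)=0.0000; B=V−Δ·S=49.0196
Node (2,1) S=124.6072: V=(p*·50.0000+(1−p*)·50.0000)/1.02=49.0196; Δ=(50.0000−50.0000)/(163.2354−102.1779)=0.0000; B=V−Δ·S=49.0196
Node (2,2) S=199.0676: V=(p*·0.0000+(1−p*)·50.0000)/1.02=29.0116; Δ=(0.0000−50.0000)/(260.7786−163.2354)=-0.5126; B=V−Δ·S=131.0524
Node (1,0) S=95.1200: V=(p*·49.0196+(1−p*)·49.0196)/1.02=48.0584; Δ=(49.0196−49.0196)/(124.6072−77.9984)=0.0000; B=V−Δ·S=48.0584
Node (1,1) S=151.9600: V=(p*·29.0116+(1−p*)·49.0196)/1.02=40.0520; Δ=(29.0116−49.0196)/(199.0676−124.6072)=-0.2687; B=V−Δ·S=80.8847
Node (0,0) S=116.0000: V=(p*·40.0520+(1−p*)·48.0584)/1.02=43.9123; Δ=(40.0520−48.0584)/(151.9600−95.1200)=-0.1409; B=V−Δ·S=60.2519
Self-financing check: at every node Δ·S+B equals the discounted successor values.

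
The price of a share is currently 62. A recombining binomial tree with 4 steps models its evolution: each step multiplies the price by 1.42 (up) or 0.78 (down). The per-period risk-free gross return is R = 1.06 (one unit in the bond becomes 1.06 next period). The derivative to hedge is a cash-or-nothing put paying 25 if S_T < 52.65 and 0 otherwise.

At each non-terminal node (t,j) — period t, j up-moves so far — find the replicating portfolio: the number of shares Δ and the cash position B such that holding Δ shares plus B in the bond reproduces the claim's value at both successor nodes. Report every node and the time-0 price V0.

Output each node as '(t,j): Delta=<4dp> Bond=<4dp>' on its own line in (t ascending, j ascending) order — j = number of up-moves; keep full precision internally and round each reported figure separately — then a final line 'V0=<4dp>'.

(0,0): Delta=-0.2197 Bond=21.7705
(1,0): Delta=-0.3538 Bond=29.5640
(1,1): Delta=-0.1249 Bond=14.7359
(2,0): Delta=-0.4274 Bond=34.1136
(2,1): Delta=-0.3019 Bond=27.7689
(2,2): Delta=0.0000 Bond=0.0000
(3,0): Delta=0.0000 Bond=23.5849
(3,1): Delta=-0.7293 Bond=52.3290
(3,2): Delta=0.0000 Bond=0.0000
(3,3): Delta=0.0000 Bond=0.0000
V0=8.1502

Risk-neutral probability p* = (R−d)/(u−d) = (1.06−0.78)/(1.42−0.78) = 0.4375.
Payoff layer (t=4): V(4,0)=25.0000, V(4,1)=25.0000, V(4,2)=0.0000, V(4,3)=0.0000, V(4,4)=0.0000
Node (3,0) S=29.4222: V=(p*·25.0000+(1−p*)·25.0000)/1.06=23.5849; Δ=(25.0000−25.0000)/(41.7796−22.9493)=0.0000; B=V−Δ·S=23.5849
Node (3,1) S=53.5635: V=(p*·0.0000+(1−p*)·25.0000)/1.06=13.2665; Δ=(0.0000−25.0000)/(76.0602−41.7796)=-0.7293; B=V−Δ·S=52.3290
Node (3,2) S=97.5131: V=(p*·0.0000+(1−p*)·0.0000)/1.06=0.0000; Δ=(0.0000−0.0000)/(138.4686−76.0602)=0.0000; B=V−Δ·S=0.0000
Node (3,3) S=177.5239: V=(p*·0.0000+(1−p*)·0.0000)/1.06=0.0000; Δ=(0.0000−0.0000)/(252.0839−138.4686)=0.0000; B=V−Δ·S=0.0000
Node (2,0) S=37.7208: V=(p*·13.2665+(1−p*)·23.5849)/1.06=17.9911; Δ=(13.2665−23.5849)/(53.5635−29.4222)=-0.4274; B=V−Δ·S=34.1136
Node (2,1) S=68.6712: V=(p*·0.0000+(1−p*)·13.2665)/1.06=7.0400; Δ=(0.0000−13.2665)/(97.5131−53.5635)=-0.3019; B=V−Δ·S=27.7689
Node (2,2) S=125.0168: V=(p*·0.0000+(1−p*)·0.0000)/1.06=0.0000; Δ=(0.0000−0.0000)/(177.5239−97.5131)=0.0000; B=V−Δ·S=0.0000
Node (1,0) S=48.3600: V=(p*·7.0400+(1−p*)·17.9911)/1.06=12.4528; Δ=(7.0400−17.9911)/(68.6712−37.7208)=-0.3538; B=V−Δ·S=29.5640
Node (1,1) S=88.0400: V=(p*·0.0000+(1−p*)·7.0400)/1.06=3.7359; Δ=(0.0000−7.0400)/(125.0168−68.6712)=-0.1249; B=V−Δ·S=14.7359
Node (0,0) S=62.0000: V=(p*·3.7359+(1−p*)·12.4528)/1.06=8.1502; Δ=(3.7359−12.4528)/(88.0400−48.3600)=-0.2197; B=V−Δ·S=21.7705
Check: Δ(0,0)·S0 + B(0,0) = 8.1502 = V0.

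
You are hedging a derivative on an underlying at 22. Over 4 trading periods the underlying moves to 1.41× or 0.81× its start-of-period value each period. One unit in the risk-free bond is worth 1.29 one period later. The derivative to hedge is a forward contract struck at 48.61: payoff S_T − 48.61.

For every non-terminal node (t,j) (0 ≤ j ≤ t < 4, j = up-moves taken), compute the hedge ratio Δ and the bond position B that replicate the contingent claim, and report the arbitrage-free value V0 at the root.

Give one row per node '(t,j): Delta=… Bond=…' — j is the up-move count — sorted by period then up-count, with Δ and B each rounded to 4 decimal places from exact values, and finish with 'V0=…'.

Since d<R<u, set p* = (R−d)/(u−d) = 0.8000; price each node as the discounted p*-expectation of its children.
Terminal values V(4,·): V(4,0)=-39.1397, V(4,1)=-32.1247, V(4,2)=-19.9134, V(4,3)=1.3434, V(4,4)=38.3459
  t=3,j=0: stock 11.6917 → up 16.4853 (V=-32.1247), down 9.4703 (V=-39.1397). Price -25.9905; hedge Δ=1.0000, bond B=-37.6822.
  t=3,j=1: stock 20.3522 → up 28.6966 (V=-19.9134), down 16.4853 (V=-32.1247). Price -17.3299; hedge Δ=1.0000, bond B=-37.6822.
  t=3,j=2: stock 35.4279 → up 49.9534 (V=1.3434), down 28.6966 (V=-19.9134). Price -2.2542; hedge Δ=1.0000, bond B=-37.6822.
  t=3,j=3: stock 61.6709 → up 86.9559 (V=38.3459), down 49.9534 (V=1.3434). Price 23.9887; hedge Δ=1.0000, bond B=-37.6822.
  t=2,j=0: stock 14.4342 → up 20.3522 (V=-17.3299), down 11.6917 (V=-25.9905). Price -14.7768; hedge Δ=1.0000, bond B=-29.2110.
  t=2,j=1: stock 25.1262 → up 35.4279 (V=-2.2542), down 20.3522 (V=-17.3299). Price -4.0848; hedge Δ=1.0000, bond B=-29.2110.
  t=2,j=2: stock 43.7382 → up 61.6709 (V=23.9887), down 35.4279 (V=-2.2542). Price 14.5272; hedge Δ=1.0000, bond B=-29.2110.
  t=1,j=0: stock 17.8200 → up 25.1262 (V=-4.0848), down 14.4342 (V=-14.7768). Price -4.8242; hedge Δ=1.0000, bond B=-22.6442.
  t=1,j=1: stock 31.0200 → up 43.7382 (V=14.5272), down 25.1262 (V=-4.0848). Price 8.3758; hedge Δ=1.0000, bond B=-22.6442.
  t=0,j=0: stock 22.0000 → up 31.0200 (V=8.3758), down 17.8200 (V=-4.8242). Price 4.4464; hedge Δ=1.0000, bond B=-17.5536.
Check: Δ(0,0)·S0 + B(0,0) = 4.4464 = V0.

(0,0): Delta=1.0000 Bond=-17.5536
(1,0): Delta=1.0000 Bond=-22.6442
(1,1): Delta=1.0000 Bond=-22.6442
(2,0): Delta=1.0000 Bond=-29.2110
(2,1): Delta=1.0000 Bond=-29.2110
(2,2): Delta=1.0000 Bond=-29.2110
(3,0): Delta=1.0000 Bond=-37.6822
(3,1): Delta=1.0000 Bond=-37.6822
(3,2): Delta=1.0000 Bond=-37.6822
(3,3): Delta=1.0000 Bond=-37.6822
V0=4.4464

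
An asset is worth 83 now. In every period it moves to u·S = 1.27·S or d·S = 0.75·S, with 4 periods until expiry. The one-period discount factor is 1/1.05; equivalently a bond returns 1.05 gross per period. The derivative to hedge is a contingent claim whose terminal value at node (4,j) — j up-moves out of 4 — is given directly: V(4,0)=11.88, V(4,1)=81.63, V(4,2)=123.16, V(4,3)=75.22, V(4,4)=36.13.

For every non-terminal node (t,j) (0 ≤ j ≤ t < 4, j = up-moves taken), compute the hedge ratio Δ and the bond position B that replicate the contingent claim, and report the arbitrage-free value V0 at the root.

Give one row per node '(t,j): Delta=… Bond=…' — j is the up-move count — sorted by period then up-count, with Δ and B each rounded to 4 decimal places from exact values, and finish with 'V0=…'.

(0,0): Delta=-0.1924 Bond=87.6366
(1,0): Delta=0.4708 Bond=50.7370
(1,1): Delta=-0.4795 Bond=122.2915
(2,0): Delta=2.0975 Bond=-22.6746
(2,1): Delta=-0.2337 Bond=108.9693
(2,2): Delta=-0.5860 Bond=142.6598
(3,0): Delta=3.8307 Bond=-84.4962
(3,1): Delta=1.3470 Bond=20.6962
(3,2): Delta=-0.9182 Bond=183.1469
(3,3): Delta=-0.4422 Bond=125.3332
V0=71.6713

Since d<R<u, set p* = (R−d)/(u−d) = 0.5769; price each node as the discounted p*-expectation of its children.
Payoff layer (t=4): V(4,0)=11.8800, V(4,1)=81.6300, V(4,2)=123.1600, V(4,3)=75.2200, V(4,4)=36.1300
Node (3,0) S=35.0156: V=(p*·81.6300+(1−p*)·11.8800)/1.05=49.6385; Δ=(81.6300−11.8800)/(44.4698−26.2617)=3.8307; B=V−Δ·S=-84.4962
Node (3,1) S=59.2931: V=(p*·123.1600+(1−p*)·81.6300)/1.05=100.5615; Δ=(123.1600−81.6300)/(75.3023−44.4698)=1.3470; B=V−Δ·S=20.6962
Node (3,2) S=100.4030: V=(p*·75.2200+(1−p*)·123.1600)/1.05=90.9546; Δ=(75.2200−123.1600)/(127.5118−75.3023)=-0.9182; B=V−Δ·S=183.1469
Node (3,3) S=170.0158: V=(p*·36.1300+(1−p*)·75.2200)/1.05=50.1601; Δ=(36.1300−75.2200)/(215.9201−127.5118)=-0.4422; B=V−Δ·S=125.3332
Node (2,0) S=46.6875: V=(p*·100.5615+(1−p*)·49.6385)/1.05=75.2544; Δ=(100.5615−49.6385)/(59.2931−35.0156)=2.0975; B=V−Δ·S=-22.6746
Node (2,1) S=79.0575: V=(p*·90.9546+(1−p*)·100.5615)/1.05=90.4943; Δ=(90.9546−100.5615)/(100.4030−59.2931)=-0.2337; B=V−Δ·S=108.9693
Node (2,2) S=133.8707: V=(p*·50.1601+(1−p*)·90.9546)/1.05=64.2088; Δ=(50.1601−90.9546)/(170.0158−100.4030)=-0.5860; B=V−Δ·S=142.6598
Node (1,0) S=62.2500: V=(p*·90.4943+(1−p*)·75.2544)/1.05=80.0445; Δ=(90.4943−75.2544)/(79.0575−46.6875)=0.4708; B=V−Δ·S=50.7370
Node (1,1) S=105.4100: V=(p*·64.2088+(1−p*)·90.4943)/1.05=71.7425; Δ=(64.2088−90.4943)/(133.8707−79.0575)=-0.4795; B=V−Δ·S=122.2915
Node (0,0) S=83.0000: V=(p*·71.7425+(1−p*)·80.0445)/1.05=71.6713; Δ=(71.7425−80.0445)/(105.4100−62.2500)=-0.1924; B=V−Δ·S=87.6366
Root portfolio cost Δ·83+B reproduces V0=71.6713.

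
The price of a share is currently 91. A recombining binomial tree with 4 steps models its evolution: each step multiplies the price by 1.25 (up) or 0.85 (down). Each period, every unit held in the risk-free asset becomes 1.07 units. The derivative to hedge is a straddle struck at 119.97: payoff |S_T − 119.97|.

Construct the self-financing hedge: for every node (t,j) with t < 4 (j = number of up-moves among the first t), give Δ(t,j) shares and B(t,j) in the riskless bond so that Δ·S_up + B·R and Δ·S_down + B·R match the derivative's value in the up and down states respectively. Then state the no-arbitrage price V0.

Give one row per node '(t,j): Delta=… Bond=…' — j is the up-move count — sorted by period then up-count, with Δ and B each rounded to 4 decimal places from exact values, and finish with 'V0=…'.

(0,0): Delta=0.1002 Bond=19.8854
(1,0): Delta=-0.4688 Bond=65.2888
(1,1): Delta=0.4168 Bond=-14.7320
(2,0): Delta=-1.0000 Bond=104.7864
(2,1): Delta=-0.1732 Bond=41.2821
(2,2): Delta=0.7450 Bond=-62.4367
(3,0): Delta=-1.0000 Bond=112.1215
(3,1): Delta=-1.0000 Bond=112.1215
(3,2): Delta=0.2868 Bond=-11.4233
(3,3): Delta=1.0000 Bond=-112.1215
V0=29.0060

The replicating-portfolio and risk-neutral prices coincide; use p* = (1.07−0.85)/(1.25−0.85) = 0.5500 for the latter.
At expiry t=4: V(4,0)=72.4674, V(4,1)=50.1133, V(4,2)=17.2395, V(4,3)=31.1042, V(4,4)=102.1980
(3,0): S=55.8854. Δ = (V_up−V_dn)/(S_up−S_dn) = (50.1133−72.4674)/(69.8567−47.5026) = -1.0000. V = [p*·50.1133 + (1−p*)·72.4674]/1.07 = 56.2361. B = V − Δ·S = 112.1215.
(3,1): S=82.1844. Δ = (V_up−V_dn)/(S_up−S_dn) = (17.2395−50.1133)/(102.7305−69.8567) = -1.0000. V = [p*·17.2395 + (1−p*)·50.1133]/1.07 = 29.9371. B = V − Δ·S = 112.1215.
(3,2): S=120.8594. Δ = (V_up−V_dn)/(S_up−S_dn) = (31.1042−17.2395)/(151.0742−102.7305) = 0.2868. V = [p*·31.1042 + (1−p*)·17.2395]/1.07 = 23.2384. B = V − Δ·S = -11.4233.
(3,3): S=177.7344. Δ = (V_up−V_dn)/(S_up−S_dn) = (102.1980−31.1042)/(222.1680−151.0742) = 1.0000. V = [p*·102.1980 + (1−p*)·31.1042]/1.07 = 65.6129. B = V − Δ·S = -112.1215.
(2,0): S=65.7475. Δ = (V_up−V_dn)/(S_up−S_dn) = (29.9371−56.2361)/(82.1844−55.8854) = -1.0000. V = [p*·29.9371 + (1−p*)·56.2361]/1.07 = 39.0389. B = V − Δ·S = 104.7864.
(2,1): S=96.6875. Δ = (V_up−V_dn)/(S_up−S_dn) = (23.2384−29.9371)/(120.8594−82.1844) = -0.1732. V = [p*·23.2384 + (1−p*)·29.9371]/1.07 = 24.5354. B = V − Δ·S = 41.2821.
(2,2): S=142.1875. Δ = (V_up−V_dn)/(S_up−S_dn) = (65.6129−23.2384)/(177.7344−120.8594) = 0.7450. V = [p*·65.6129 + (1−p*)·23.2384]/1.07 = 43.4994. B = V − Δ·S = -62.4367.
(1,0): S=77.3500. Δ = (V_up−V_dn)/(S_up−S_dn) = (24.5354−39.0389)/(96.6875−65.7475) = -0.4688. V = [p*·24.5354 + (1−p*)·39.0389]/1.07 = 29.0299. B = V − Δ·S = 65.2888.
(1,1): S=113.7500. Δ = (V_up−V_dn)/(S_up−S_dn) = (43.4994−24.5354)/(142.1875−96.6875) = 0.4168. V = [p*·43.4994 + (1−p*)·24.5354]/1.07 = 32.6781. B = V − Δ·S = -14.7320.
(0,0): S=91.0000. Δ = (V_up−V_dn)/(S_up−S_dn) = (32.6781−29.0299)/(113.7500−77.3500) = 0.1002. V = [p*·32.6781 + (1−p*)·29.0299]/1.07 = 29.0060. B = V − Δ·S = 19.8854.
Check: Δ(0,0)·S0 + B(0,0) = 29.0060 = V0.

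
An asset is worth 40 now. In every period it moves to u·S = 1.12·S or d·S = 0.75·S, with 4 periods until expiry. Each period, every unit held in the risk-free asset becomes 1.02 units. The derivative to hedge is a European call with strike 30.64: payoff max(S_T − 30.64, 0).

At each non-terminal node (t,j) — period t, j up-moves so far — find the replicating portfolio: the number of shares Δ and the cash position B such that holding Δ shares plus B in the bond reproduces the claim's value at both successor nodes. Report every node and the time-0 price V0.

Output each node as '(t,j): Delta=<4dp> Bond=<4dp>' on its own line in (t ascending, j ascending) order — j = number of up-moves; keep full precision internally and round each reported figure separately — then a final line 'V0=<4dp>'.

(0,0): Delta=0.8308 Bond=-20.3041
(1,0): Delta=0.5306 Bond=-11.7051
(1,1): Delta=0.9052 Bond=-24.0454
(2,0): Delta=0.0000 Bond=0.0000
(2,1): Delta=0.6622 Bond=-16.3612
(2,2): Delta=0.9655 Bond=-27.5504
(3,0): Delta=0.0000 Bond=0.0000
(3,1): Delta=0.0000 Bond=0.0000
(3,2): Delta=0.8265 Bond=-22.8693
(3,3): Delta=1.0000 Bond=-30.0392
V0=12.9279

Under the risk-neutral measure, an up-move has probability p* = (R−d)/(u−d) = 0.7297 and values discount at R = 1.02.
Terminal values V(4,·): V(4,0)=0.0000, V(4,1)=0.0000, V(4,2)=0.0000, V(4,3)=11.5078, V(4,4)=32.3008
  t=3,j=0: stock 16.8750 → up 18.9000 (V=0.0000), down 12.6562 (V=0.0000). Price 0.0000; hedge Δ=0.0000, bond B=0.0000.
  t=3,j=1: stock 25.2000 → up 28.2240 (V=0.0000), down 18.9000 (V=0.0000). Price 0.0000; hedge Δ=0.0000, bond B=0.0000.
  t=3,j=2: stock 37.6320 → up 42.1478 (V=11.5078), down 28.2240 (V=0.0000). Price 8.2330; hedge Δ=0.8265, bond B=-22.8693.
  t=3,j=3: stock 56.1971 → up 62.9408 (V=32.3008), down 42.1478 (V=11.5078). Price 26.1579; hedge Δ=1.0000, bond B=-30.0392.
  t=2,j=0: stock 22.5000 → up 25.2000 (V=0.0000), down 16.8750 (V=0.0000). Price 0.0000; hedge Δ=0.0000, bond B=0.0000.
  t=2,j=1: stock 33.6000 → up 37.6320 (V=8.2330), down 25.2000 (V=0.0000). Price 5.8900; hedge Δ=0.6622, bond B=-16.3612.
  t=2,j=2: stock 50.1760 → up 56.1971 (V=26.1579), down 37.6320 (V=8.2330). Price 20.8954; hedge Δ=0.9655, bond B=-27.5504.
  t=1,j=0: stock 30.0000 → up 33.6000 (V=5.8900), down 22.5000 (V=0.0000). Price 4.2139; hedge Δ=0.5306, bond B=-11.7051.
  t=1,j=1: stock 44.8000 → up 50.1760 (V=20.8954), down 33.6000 (V=5.8900). Price 16.5097; hedge Δ=0.9052, bond B=-24.0454.
  t=0,j=0: stock 40.0000 → up 44.8000 (V=16.5097), down 30.0000 (V=4.2139). Price 12.9279; hedge Δ=0.8308, bond B=-20.3041.
Check: Δ(0,0)·S0 + B(0,0) = 12.9279 = V0.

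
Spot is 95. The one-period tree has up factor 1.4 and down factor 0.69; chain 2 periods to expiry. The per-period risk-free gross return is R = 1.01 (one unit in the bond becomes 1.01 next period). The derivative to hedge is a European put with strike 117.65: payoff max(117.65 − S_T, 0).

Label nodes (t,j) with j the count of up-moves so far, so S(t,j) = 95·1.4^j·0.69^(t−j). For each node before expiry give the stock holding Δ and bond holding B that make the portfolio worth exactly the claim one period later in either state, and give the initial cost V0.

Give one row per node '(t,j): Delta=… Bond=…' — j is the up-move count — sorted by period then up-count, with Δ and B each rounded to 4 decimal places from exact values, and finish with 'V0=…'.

(0,0): Delta=-0.5465 Bond=85.8980
(1,0): Delta=-1.0000 Bond=116.4851
(1,1): Delta=-0.2741 Bond=50.5257
V0=33.9823

No-arbitrage ⇒ martingale measure with p* = (R−d)/(u−d) = 0.4507.
At expiry t=2: V(2,0)=72.4205, V(2,1)=25.8800, V(2,2)=0.0000
(1,0): S=65.5500. Δ = (V_up−V_dn)/(S_up−S_dn) = (25.8800−72.4205)/(91.7700−45.2295) = -1.0000. V = [p*·25.8800 + (1−p*)·72.4205]/1.01 = 50.9351. B = V − Δ·S = 116.4851.
(1,1): S=133.0000. Δ = (V_up−V_dn)/(S_up−S_dn) = (0.0000−25.8800)/(186.2000−91.7700) = -0.2741. V = [p*·0.0000 + (1−p*)·25.8800]/1.01 = 14.0750. B = V − Δ·S = 50.5257.
(0,0): S=95.0000. Δ = (V_up−V_dn)/(S_up−S_dn) = (14.0750−50.9351)/(133.0000−65.5500) = -0.5465. V = [p*·14.0750 + (1−p*)·50.9351]/1.01 = 33.9823. B = V − Δ·S = 85.8980.
Root portfolio cost Δ·95+B reproduces V0=33.9823.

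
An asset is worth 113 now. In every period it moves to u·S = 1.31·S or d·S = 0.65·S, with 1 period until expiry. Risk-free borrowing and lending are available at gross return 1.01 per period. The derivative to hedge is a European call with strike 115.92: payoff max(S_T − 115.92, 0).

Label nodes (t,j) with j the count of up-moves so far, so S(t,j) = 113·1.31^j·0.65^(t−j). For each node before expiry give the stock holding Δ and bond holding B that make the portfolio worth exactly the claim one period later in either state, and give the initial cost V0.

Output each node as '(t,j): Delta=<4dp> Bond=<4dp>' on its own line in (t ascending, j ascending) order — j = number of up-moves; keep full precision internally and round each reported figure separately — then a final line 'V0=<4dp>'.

(0,0): Delta=0.4305 Bond=-31.3104
V0=17.3411

Under the risk-neutral measure, an up-move has probability p* = (R−d)/(u−d) = 0.5455 and values discount at R = 1.01.
Terminal values V(1,·): V(1,0)=0.0000, V(1,1)=32.1100
  t=0,j=0: stock 113.0000 → up 148.0300 (V=32.1100), down 73.4500 (V=0.0000). Price 17.3411; hedge Δ=0.4305, bond B=-31.3104.
Root portfolio cost Δ·113+B reproduces V0=17.3411.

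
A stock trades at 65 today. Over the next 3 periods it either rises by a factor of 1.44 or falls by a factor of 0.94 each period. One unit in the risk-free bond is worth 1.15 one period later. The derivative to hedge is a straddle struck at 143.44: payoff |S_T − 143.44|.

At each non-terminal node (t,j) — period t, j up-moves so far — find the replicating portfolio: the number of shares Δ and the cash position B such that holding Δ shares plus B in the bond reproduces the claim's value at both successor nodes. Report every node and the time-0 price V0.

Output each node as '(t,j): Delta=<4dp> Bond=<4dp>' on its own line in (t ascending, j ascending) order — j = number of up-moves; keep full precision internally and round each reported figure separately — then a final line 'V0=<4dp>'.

Risk-neutral probability p* = (R−d)/(u−d) = (1.15−0.94)/(1.44−0.94) = 0.4200.
At expiry t=3: V(3,0)=89.4520, V(3,1)=60.7350, V(3,2)=16.7430, V(3,3)=50.6490
Node (2,0) S=57.4340: V=(p*·60.7350+(1−p*)·89.4520)/1.15=67.2964; Δ=(60.7350−89.4520)/(82.7050−53.9880)=-1.0000; B=V−Δ·S=124.7304
Node (2,1) S=87.9840: V=(p*·16.7430+(1−p*)·60.7350)/1.15=36.7464; Δ=(16.7430−60.7350)/(126.6970−82.7050)=-1.0000; B=V−Δ·S=124.7304
Node (2,2) S=134.7840: V=(p*·50.6490+(1−p*)·16.7430)/1.15=26.9422; Δ=(50.6490−16.7430)/(194.0890−126.6970)=0.5031; B=V−Δ·S=-40.8696
Node (1,0) S=61.1000: V=(p*·36.7464+(1−p*)·67.2964)/1.15=47.3612; Δ=(36.7464−67.2964)/(87.9840−57.4340)=-1.0000; B=V−Δ·S=108.4612
Node (1,1) S=93.6000: V=(p*·26.9422+(1−p*)·36.7464)/1.15=28.3727; Δ=(26.9422−36.7464)/(134.7840−87.9840)=-0.2095; B=V−Δ·S=47.9812
Node (0,0) S=65.0000: V=(p*·28.3727+(1−p*)·47.3612)/1.15=34.2488; Δ=(28.3727−47.3612)/(93.6000−61.1000)=-0.5843; B=V−Δ·S=72.2258
Root portfolio cost Δ·65+B reproduces V0=34.2488.

(0,0): Delta=-0.5843 Bond=72.2258
(1,0): Delta=-1.0000 Bond=108.4612
(1,1): Delta=-0.2095 Bond=47.9812
(2,0): Delta=-1.0000 Bond=124.7304
(2,1): Delta=-1.0000 Bond=124.7304
(2,2): Delta=0.5031 Bond=-40.8696
V0=34.2488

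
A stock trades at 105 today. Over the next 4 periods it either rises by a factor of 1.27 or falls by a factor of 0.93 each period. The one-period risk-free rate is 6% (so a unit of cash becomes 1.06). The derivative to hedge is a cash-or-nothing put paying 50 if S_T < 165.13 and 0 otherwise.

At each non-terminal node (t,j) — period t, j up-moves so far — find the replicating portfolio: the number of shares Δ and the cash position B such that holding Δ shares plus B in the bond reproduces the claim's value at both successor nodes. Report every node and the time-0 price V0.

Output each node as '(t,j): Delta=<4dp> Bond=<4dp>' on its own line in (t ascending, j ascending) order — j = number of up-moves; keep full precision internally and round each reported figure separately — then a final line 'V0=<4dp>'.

(0,0): Delta=-0.3185 Bond=66.7363
(1,0): Delta=-0.1959 Bond=58.7684
(1,1): Delta=-0.4636 Bond=90.0801
(2,0): Delta=0.0000 Bond=44.4998
(2,1): Delta=-0.4277 Bond=91.0399
(2,2): Delta=-0.5060 Bond=102.6652
(3,0): Delta=0.0000 Bond=47.1698
(3,1): Delta=0.0000 Bond=47.1698
(3,2): Delta=-0.9337 Bond=176.1931
(3,3): Delta=0.0000 Bond=0.0000
V0=33.2888

No-arbitrage ⇒ martingale measure with p* = (R−d)/(u−d) = 0.3824.
Terminal values V(4,·): V(4,0)=50.0000, V(4,1)=50.0000, V(4,2)=50.0000, V(4,3)=0.0000, V(4,4)=0.0000
Node (3,0) S=84.4575: V=(p*·50.0000+(1−p*)·50.0000)/1.06=47.1698; Δ=(50.0000−50.0000)/(107.2610−78.5455)=0.0000; B=V−Δ·S=47.1698
Node (3,1) S=115.3344: V=(p*·50.0000+(1−p*)·50.0000)/1.06=47.1698; Δ=(50.0000−50.0000)/(146.4747−107.2610)=0.0000; B=V−Δ·S=47.1698
Node (3,2) S=157.4997: V=(p*·0.0000+(1−p*)·50.0000)/1.06=29.1343; Δ=(0.0000−50.0000)/(200.0246−146.4747)=-0.9337; B=V−Δ·S=176.1931
Node (3,3) S=215.0802: V=(p*·0.0000+(1−p*)·0.0000)/1.06=0.0000; Δ=(0.0000−0.0000)/(273.1519−200.0246)=0.0000; B=V−Δ·S=0.0000
Node (2,0) S=90.8145: V=(p*·47.1698+(1−p*)·47.1698)/1.06=44.4998; Δ=(47.1698−47.1698)/(115.3344−84.4575)=0.0000; B=V−Δ·S=44.4998
Node (2,1) S=124.0155: V=(p*·29.1343+(1−p*)·47.1698)/1.06=37.9942; Δ=(29.1343−47.1698)/(157.4997−115.3344)=-0.4277; B=V−Δ·S=91.0399
Node (2,2) S=169.3545: V=(p*·0.0000+(1−p*)·29.1343)/1.06=16.9761; Δ=(0.0000−29.1343)/(215.0802−157.4997)=-0.5060; B=V−Δ·S=102.6652
Node (1,0) S=97.6500: V=(p*·37.9942+(1−p*)·44.4998)/1.06=39.6343; Δ=(37.9942−44.4998)/(124.0155−90.8145)=-0.1959; B=V−Δ·S=58.7684
Node (1,1) S=133.3500: V=(p*·16.9761+(1−p*)·37.9942)/1.06=28.2622; Δ=(16.9761−37.9942)/(169.3545−124.0155)=-0.4636; B=V−Δ·S=90.0801
Node (0,0) S=105.0000: V=(p*·28.2622+(1−p*)·39.6343)/1.06=33.2888; Δ=(28.2622−39.6343)/(133.3500−97.6500)=-0.3185; B=V−Δ·S=66.7363
Check: Δ(0,0)·S0 + B(0,0) = 33.2888 = V0.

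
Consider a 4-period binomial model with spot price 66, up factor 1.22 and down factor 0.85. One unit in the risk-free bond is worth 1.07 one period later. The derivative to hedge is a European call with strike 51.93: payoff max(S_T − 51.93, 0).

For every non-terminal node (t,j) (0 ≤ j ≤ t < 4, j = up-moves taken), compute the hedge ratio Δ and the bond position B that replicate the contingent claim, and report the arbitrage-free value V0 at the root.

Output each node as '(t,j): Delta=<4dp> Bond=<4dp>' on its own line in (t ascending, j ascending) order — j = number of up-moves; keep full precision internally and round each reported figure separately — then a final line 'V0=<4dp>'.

(0,0): Delta=0.9423 Bond=-35.1481
(1,0): Delta=0.8460 Bond=-32.2044
(1,1): Delta=0.9880 Bond=-41.2930
(2,0): Delta=0.5998 Bond=-22.7215
(2,1): Delta=0.9629 Bond=-42.4614
(2,2): Delta=1.0000 Bond=-45.3577
(3,0): Delta=0.0000 Bond=0.0000
(3,1): Delta=0.8848 Bond=-40.8884
(3,2): Delta=1.0000 Bond=-48.5327
(3,3): Delta=1.0000 Bond=-48.5327
V0=27.0429

No-arbitrage ⇒ martingale measure with p* = (R−d)/(u−d) = 0.5946.
Payoff layer (t=4): V(4,0)=0.0000, V(4,1)=0.0000, V(4,2)=19.0444, V(4,3)=49.9391, V(4,4)=94.2821
(3,0): S=40.5322. Δ = (V_up−V_dn)/(S_up−S_dn) = (0.0000−0.0000)/(49.4493−34.4524) = 0.0000. V = [p*·0.0000 + (1−p*)·0.0000]/1.07 = 0.0000. B = V − Δ·S = 0.0000.
(3,1): S=58.1757. Δ = (V_up−V_dn)/(S_up−S_dn) = (19.0444−0.0000)/(70.9744−49.4493) = 0.8848. V = [p*·19.0444 + (1−p*)·0.0000]/1.07 = 10.5829. B = V − Δ·S = -40.8884.
(3,2): S=83.4992. Δ = (V_up−V_dn)/(S_up−S_dn) = (49.9391−19.0444)/(101.8691−70.9744) = 1.0000. V = [p*·49.9391 + (1−p*)·19.0444]/1.07 = 34.9665. B = V − Δ·S = -48.5327.
(3,3): S=119.8460. Δ = (V_up−V_dn)/(S_up−S_dn) = (94.2821−49.9391)/(146.2121−101.8691) = 1.0000. V = [p*·94.2821 + (1−p*)·49.9391]/1.07 = 71.3133. B = V − Δ·S = -48.5327.
(2,0): S=47.6850. Δ = (V_up−V_dn)/(S_up−S_dn) = (10.5829−0.0000)/(58.1757−40.5322) = 0.5998. V = [p*·10.5829 + (1−p*)·0.0000]/1.07 = 5.8809. B = V − Δ·S = -22.7215.
(2,1): S=68.4420. Δ = (V_up−V_dn)/(S_up−S_dn) = (34.9665−10.5829)/(83.4992−58.1757) = 0.9629. V = [p*·34.9665 + (1−p*)·10.5829]/1.07 = 23.4404. B = V − Δ·S = -42.4614.
(2,2): S=98.2344. Δ = (V_up−V_dn)/(S_up−S_dn) = (71.3133−34.9665)/(119.8460−83.4992) = 1.0000. V = [p*·71.3133 + (1−p*)·34.9665]/1.07 = 52.8767. B = V − Δ·S = -45.3577.
(1,0): S=56.1000. Δ = (V_up−V_dn)/(S_up−S_dn) = (23.4404−5.8809)/(68.4420−47.6850) = 0.8460. V = [p*·23.4404 + (1−p*)·5.8809]/1.07 = 15.2539. B = V − Δ·S = -32.2044.
(1,1): S=80.5200. Δ = (V_up−V_dn)/(S_up−S_dn) = (52.8767−23.4404)/(98.2344−68.4420) = 0.9880. V = [p*·52.8767 + (1−p*)·23.4404]/1.07 = 38.2646. B = V − Δ·S = -41.2930.
(0,0): S=66.0000. Δ = (V_up−V_dn)/(S_up−S_dn) = (38.2646−15.2539)/(80.5200−56.1000) = 0.9423. V = [p*·38.2646 + (1−p*)·15.2539]/1.07 = 27.0429. B = V − Δ·S = -35.1481.
The time-0 hedge costs 27.0429, which is the no-arbitrage price.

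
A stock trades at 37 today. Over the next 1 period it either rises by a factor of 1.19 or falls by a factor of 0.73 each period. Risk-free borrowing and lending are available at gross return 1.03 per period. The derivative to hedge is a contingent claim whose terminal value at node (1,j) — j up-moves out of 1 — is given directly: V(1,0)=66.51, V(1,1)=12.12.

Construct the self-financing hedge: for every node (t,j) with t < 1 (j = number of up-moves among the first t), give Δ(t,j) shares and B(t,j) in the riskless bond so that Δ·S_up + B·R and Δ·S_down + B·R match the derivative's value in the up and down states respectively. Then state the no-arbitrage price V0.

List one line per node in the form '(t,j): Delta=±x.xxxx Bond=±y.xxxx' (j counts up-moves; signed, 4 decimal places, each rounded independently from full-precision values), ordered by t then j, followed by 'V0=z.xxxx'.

(0,0): Delta=-3.1957 Bond=148.3734
V0=30.1342

Under the risk-neutral measure, an up-move has probability p* = (R−d)/(u−d) = 0.6522 and values discount at R = 1.03.
Terminal values V(1,·): V(1,0)=66.5100, V(1,1)=12.1200
Node (0,0) S=37.0000: V=(p*·12.1200+(1−p*)·66.5100)/1.03=30.1342; Δ=(12.1200−66.5100)/(44.0300−27.0100)=-3.1957; B=V−Δ·S=148.3734
The time-0 hedge costs 30.1342, which is the no-arbitrage price.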